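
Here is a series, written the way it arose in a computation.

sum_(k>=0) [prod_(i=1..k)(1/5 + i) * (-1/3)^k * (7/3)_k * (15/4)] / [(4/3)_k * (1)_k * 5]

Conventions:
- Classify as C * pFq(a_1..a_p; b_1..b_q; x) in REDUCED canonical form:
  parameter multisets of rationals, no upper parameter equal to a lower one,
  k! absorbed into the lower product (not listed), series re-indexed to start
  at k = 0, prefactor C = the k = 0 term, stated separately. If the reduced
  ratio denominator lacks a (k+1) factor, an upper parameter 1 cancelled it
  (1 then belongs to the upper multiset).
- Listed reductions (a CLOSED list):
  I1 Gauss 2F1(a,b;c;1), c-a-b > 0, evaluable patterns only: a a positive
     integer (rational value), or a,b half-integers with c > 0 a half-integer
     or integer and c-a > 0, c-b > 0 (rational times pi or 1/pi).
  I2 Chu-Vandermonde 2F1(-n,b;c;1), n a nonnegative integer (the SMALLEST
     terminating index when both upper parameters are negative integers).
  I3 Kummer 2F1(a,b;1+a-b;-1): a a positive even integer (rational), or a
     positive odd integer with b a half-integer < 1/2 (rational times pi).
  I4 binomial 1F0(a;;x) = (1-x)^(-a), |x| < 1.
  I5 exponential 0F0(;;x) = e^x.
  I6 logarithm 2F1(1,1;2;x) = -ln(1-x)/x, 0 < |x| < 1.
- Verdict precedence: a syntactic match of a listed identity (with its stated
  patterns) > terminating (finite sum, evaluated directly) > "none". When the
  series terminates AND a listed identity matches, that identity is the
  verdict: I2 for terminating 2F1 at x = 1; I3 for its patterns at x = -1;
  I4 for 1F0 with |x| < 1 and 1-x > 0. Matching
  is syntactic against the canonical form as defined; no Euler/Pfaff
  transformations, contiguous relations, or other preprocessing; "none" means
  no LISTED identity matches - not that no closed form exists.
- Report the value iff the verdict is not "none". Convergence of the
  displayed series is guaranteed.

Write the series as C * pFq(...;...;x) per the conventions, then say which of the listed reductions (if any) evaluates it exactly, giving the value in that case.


Prefactor 3/4, argument -1/3: 2F1 with upper {6/5, 7/3} over lower {4/3}. Verdict: none. No listed pattern accepts 2F1(6/5, 7/3; 4/3; -1/3).

Structural cue: with t_0 = 3/4, the running product (prefactor 3/4) telescopes to a rising factorial.
Ratio: r(k) = (-1/3) * (k+6/5) (k+7/3) / [(k+4/3) (k+1)] ; factor over Q: parameters, x = (-1/3), and C = 3/4.


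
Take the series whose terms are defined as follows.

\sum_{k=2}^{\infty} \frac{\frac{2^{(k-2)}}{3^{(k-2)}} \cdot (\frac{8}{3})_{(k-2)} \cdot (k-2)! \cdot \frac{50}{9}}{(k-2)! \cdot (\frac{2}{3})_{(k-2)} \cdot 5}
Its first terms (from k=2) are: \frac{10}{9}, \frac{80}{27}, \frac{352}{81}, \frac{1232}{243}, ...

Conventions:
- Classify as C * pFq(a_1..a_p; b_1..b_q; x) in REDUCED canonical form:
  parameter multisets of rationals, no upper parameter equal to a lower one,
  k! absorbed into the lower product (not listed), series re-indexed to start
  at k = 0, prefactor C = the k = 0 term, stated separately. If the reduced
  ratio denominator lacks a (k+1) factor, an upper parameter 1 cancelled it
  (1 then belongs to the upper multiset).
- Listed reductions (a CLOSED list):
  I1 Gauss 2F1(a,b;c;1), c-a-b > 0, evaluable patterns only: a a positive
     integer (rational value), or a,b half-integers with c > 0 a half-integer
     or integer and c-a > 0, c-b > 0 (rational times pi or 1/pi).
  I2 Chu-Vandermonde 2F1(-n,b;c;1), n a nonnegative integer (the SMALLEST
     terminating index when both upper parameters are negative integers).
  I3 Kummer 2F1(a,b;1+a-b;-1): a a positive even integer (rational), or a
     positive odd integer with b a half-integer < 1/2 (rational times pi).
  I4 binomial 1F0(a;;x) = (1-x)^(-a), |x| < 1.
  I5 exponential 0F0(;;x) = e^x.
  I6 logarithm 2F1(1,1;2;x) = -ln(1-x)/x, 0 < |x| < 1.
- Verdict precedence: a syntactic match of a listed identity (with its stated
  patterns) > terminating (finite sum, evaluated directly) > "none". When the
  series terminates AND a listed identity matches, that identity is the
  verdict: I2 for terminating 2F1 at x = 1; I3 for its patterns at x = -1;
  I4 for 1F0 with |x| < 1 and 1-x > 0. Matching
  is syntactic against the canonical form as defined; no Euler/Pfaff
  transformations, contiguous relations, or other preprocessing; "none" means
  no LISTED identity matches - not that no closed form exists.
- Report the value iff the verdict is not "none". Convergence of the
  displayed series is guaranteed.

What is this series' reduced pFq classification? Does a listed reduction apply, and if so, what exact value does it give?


Classification (C = \frac{10}{9}): 2F1 with upper {1, \frac{8}{3}}, lower {\frac{2}{3}}, argument x = \frac{2}{3}. Verdict: none here - no I1-I6 shape fits x = \frac{2}{3} with lower {\frac{2}{3}}.

Structural cue: t_0 = \frac{10}{9} here, and the constant factors (C = 10/9, x = 2/3) combine into one prefactor.
Step ratio: r(k) = \frac{2}{3} * (k+1) (k+\frac{8}{3}) / [(k+\frac{2}{3}) (k+1)] - poly over poly, x = \frac{2}{3} from leading terms; C = \frac{10}{9} at k = 0.


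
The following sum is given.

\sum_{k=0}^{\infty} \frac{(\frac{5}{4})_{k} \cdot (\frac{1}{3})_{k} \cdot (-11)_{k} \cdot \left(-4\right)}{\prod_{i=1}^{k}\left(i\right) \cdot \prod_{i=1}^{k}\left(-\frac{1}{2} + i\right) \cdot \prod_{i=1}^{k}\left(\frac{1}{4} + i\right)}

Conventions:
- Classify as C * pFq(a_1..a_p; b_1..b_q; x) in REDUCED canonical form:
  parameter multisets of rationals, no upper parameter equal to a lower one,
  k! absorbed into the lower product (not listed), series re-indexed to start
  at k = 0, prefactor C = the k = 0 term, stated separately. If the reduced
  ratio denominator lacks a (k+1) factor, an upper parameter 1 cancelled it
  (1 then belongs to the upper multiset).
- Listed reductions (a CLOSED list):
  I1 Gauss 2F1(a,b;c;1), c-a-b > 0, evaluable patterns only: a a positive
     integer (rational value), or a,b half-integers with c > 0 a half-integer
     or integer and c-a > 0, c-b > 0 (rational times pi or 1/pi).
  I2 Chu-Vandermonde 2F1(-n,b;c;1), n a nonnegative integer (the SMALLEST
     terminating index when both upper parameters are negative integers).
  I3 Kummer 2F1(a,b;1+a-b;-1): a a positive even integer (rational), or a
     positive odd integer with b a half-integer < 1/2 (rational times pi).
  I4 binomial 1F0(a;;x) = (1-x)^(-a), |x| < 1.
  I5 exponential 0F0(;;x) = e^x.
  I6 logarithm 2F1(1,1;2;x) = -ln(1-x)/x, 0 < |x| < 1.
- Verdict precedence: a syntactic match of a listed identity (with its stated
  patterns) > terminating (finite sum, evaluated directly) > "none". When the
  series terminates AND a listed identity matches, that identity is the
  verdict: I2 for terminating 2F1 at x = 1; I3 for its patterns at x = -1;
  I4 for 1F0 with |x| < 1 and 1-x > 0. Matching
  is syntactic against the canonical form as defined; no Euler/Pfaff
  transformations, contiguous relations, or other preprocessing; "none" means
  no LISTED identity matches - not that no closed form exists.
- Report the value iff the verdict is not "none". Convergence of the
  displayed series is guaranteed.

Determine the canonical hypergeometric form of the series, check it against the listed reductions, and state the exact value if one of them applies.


Canonical form: C = -4 times 2F1 with upper {-11, \frac{1}{3}}, lower {\frac{1}{2}}, x = 1. Verdict: this is the Chu-Vandermonde identity I2 (terminating 2F1 at x = 1 with n = 11, b = 1/3, c = \frac{1}{2}). Hence: -\frac{421201340}{731794257}.

The tell: t_0 = -4 here, and the lower running product (C = -4, x = 1) is a rising factorial.
Adjacent-term ratio: r(k) = 1 * (k-11) (k+\frac{1}{3}) / [(k+\frac{1}{2}) (k+1)] - poly over poly, x = 1 from leading terms; C = -4 at k = 0.


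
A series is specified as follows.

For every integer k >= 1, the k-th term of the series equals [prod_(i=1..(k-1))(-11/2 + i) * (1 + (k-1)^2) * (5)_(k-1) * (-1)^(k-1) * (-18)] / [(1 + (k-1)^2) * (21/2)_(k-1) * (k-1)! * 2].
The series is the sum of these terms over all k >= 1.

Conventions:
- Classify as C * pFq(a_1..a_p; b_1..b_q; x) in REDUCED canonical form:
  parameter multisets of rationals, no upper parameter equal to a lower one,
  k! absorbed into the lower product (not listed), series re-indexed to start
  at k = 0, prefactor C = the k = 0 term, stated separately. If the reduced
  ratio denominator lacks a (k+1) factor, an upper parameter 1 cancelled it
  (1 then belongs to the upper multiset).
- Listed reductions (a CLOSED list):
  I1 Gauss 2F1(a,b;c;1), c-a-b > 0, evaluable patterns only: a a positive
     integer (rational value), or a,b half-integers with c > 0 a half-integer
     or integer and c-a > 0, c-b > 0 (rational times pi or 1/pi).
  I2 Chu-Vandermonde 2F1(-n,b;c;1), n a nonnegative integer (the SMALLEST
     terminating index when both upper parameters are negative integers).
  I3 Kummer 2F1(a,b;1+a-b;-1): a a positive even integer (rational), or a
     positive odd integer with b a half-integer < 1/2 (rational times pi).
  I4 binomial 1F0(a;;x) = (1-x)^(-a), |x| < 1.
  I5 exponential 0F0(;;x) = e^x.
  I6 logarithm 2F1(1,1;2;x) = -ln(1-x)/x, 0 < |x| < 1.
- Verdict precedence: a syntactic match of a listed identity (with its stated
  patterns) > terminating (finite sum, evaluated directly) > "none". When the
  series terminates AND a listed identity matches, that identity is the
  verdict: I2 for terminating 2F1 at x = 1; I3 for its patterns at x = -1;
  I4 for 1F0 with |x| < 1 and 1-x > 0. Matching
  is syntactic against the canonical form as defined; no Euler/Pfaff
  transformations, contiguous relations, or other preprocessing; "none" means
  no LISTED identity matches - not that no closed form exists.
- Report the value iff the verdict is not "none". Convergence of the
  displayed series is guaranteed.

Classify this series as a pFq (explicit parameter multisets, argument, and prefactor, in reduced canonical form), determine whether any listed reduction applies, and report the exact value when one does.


Key step: x = (-1) and striking the common factor k^2 + 1 reduces the term (prefactor -9).
Ratio: r(k) = (-1) * (k-9/2) (k+5) / [(k+21/2) (k+1)] ; factor over Q: parameters, x = (-1), and C = -9.

At argument -1: a 2F1 with upper {-9/2, 5}, lower {21/2}, scaled by C = -9. Verdict: this is Kummer's theorem (I3) (x = -1; c = 21/2 equals 1+a-b for upper {-9/2, 5}: listed pattern). Hence: (-18706545/1048576) * pi.


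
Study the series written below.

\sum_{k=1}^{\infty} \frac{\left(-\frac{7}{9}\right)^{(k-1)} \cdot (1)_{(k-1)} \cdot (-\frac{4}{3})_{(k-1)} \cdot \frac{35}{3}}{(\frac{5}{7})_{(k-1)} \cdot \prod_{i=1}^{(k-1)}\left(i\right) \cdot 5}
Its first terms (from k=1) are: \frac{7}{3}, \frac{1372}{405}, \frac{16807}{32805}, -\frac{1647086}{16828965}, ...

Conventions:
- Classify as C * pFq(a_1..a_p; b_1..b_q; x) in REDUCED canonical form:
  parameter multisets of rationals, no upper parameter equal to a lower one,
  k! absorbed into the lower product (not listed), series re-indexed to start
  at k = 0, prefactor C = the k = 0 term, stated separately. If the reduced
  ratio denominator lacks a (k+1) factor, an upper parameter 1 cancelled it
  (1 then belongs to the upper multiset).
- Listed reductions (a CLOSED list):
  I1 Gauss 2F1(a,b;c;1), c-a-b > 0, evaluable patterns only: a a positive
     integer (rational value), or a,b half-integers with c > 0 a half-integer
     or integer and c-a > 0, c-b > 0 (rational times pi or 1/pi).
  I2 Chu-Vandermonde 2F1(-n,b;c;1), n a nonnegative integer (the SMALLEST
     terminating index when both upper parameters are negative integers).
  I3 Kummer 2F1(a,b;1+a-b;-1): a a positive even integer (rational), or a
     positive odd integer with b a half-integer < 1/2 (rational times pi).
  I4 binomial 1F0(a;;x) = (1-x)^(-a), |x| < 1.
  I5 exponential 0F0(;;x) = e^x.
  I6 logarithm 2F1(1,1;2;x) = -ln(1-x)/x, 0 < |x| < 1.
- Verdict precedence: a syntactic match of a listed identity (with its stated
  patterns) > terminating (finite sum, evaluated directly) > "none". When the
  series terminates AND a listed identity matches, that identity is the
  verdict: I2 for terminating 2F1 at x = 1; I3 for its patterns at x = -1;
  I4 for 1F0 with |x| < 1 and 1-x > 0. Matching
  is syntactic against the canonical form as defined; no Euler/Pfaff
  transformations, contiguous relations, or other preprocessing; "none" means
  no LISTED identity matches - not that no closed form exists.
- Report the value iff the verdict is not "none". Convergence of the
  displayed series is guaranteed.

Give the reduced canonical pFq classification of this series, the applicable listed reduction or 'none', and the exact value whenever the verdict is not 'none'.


Classification (C = \frac{7}{3}): 2F1 with upper {-\frac{4}{3}, 1}, lower {\frac{5}{7}}, argument x = -\frac{7}{9}. Verdict: none. No listed pattern accepts 2F1(-\frac{4}{3}, 1; \frac{5}{7}; -\frac{7}{9}).

First insight: t_0 being \frac{7}{3}, the constant factors (prefactor 7/3) combine into one prefactor.
Ratio: r(k) = -\frac{7}{9} * (k-\frac{4}{3}) (k+1) / [(k+\frac{5}{7}) (k+1)] ; factor over Q: parameters, x = -\frac{7}{9}, and C = \frac{7}{3}.


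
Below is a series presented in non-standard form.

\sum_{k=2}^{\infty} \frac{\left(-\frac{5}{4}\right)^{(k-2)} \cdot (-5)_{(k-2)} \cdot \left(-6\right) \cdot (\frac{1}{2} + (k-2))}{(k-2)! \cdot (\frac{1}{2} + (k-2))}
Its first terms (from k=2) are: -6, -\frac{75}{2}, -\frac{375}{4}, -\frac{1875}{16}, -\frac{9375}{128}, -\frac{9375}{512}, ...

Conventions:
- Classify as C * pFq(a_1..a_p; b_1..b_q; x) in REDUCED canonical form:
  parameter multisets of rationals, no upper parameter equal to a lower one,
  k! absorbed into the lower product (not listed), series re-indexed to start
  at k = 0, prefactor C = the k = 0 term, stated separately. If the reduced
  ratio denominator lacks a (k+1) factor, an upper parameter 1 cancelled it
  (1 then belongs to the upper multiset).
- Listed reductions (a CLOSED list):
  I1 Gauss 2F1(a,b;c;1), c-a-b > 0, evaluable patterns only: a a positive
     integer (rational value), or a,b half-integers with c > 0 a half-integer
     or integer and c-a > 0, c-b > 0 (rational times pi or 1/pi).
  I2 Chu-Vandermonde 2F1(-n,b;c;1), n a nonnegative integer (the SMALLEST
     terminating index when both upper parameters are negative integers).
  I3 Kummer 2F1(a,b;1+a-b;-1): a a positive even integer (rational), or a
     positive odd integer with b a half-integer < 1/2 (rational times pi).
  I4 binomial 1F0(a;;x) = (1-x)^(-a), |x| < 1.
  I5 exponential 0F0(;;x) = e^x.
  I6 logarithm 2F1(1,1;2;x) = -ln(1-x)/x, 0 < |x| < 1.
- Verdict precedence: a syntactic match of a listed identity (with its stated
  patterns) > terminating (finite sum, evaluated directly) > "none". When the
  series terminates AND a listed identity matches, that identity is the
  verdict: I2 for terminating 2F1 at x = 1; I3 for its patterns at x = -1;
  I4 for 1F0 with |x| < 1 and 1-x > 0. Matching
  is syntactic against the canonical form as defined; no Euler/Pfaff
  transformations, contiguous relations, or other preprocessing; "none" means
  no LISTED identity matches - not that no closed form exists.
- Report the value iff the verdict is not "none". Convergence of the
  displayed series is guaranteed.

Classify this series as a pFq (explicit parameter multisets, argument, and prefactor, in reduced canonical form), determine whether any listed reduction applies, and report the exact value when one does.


x = -\frac{5}{4} here; the reduced form reads 1F0, upper {-5}, lower {-}, C = -6. Verdict: terminating - no listed pattern fits, but -5 in the upper list cuts the series at k = 5; direct evaluation. Value: -\frac{177147}{512}.

Structural cue: with t_0 = -6, k + 1/2 divides numerator and denominator alike; C = -6, x = -5/4 after cancelling.
Ratio: r(k) = -\frac{5}{4} * (k-5) / [(k+1)] - rational in k, leading ratio -\frac{5}{4}; with t_0 = -6, classification follows.


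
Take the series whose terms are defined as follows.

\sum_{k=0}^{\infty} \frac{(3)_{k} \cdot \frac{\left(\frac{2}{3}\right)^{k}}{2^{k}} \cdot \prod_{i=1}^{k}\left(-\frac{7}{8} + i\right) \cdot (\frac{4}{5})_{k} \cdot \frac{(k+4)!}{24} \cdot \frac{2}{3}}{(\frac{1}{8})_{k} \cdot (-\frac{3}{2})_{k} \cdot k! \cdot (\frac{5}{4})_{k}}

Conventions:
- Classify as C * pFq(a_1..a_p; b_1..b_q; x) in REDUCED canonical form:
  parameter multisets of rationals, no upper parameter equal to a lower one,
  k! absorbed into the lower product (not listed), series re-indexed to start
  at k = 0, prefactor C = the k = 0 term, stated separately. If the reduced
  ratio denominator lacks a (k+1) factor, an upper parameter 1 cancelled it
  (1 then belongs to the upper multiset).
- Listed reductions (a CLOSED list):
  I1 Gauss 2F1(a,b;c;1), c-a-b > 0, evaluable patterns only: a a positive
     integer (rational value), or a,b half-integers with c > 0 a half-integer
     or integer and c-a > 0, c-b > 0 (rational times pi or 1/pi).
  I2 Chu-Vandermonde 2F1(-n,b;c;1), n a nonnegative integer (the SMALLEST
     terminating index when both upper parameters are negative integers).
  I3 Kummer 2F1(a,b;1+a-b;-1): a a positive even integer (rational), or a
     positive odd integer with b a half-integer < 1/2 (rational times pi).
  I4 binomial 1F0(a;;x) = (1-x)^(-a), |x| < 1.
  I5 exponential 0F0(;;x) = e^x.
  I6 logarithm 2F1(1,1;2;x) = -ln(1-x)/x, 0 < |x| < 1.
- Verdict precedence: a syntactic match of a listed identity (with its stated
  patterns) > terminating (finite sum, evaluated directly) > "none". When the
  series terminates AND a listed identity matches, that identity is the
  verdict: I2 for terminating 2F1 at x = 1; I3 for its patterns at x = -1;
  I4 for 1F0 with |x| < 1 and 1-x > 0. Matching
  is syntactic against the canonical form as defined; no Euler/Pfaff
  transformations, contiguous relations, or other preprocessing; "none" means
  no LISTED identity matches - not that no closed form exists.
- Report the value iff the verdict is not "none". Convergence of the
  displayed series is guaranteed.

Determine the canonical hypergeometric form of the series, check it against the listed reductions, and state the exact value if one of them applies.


Canonical form: C = \frac{2}{3} times 3F2 with upper {\frac{4}{5}, 3, 5}, lower {-\frac{3}{2}, \frac{5}{4}}, x = \frac{1}{3}. Verdict: none. A 3F2 with upper {\frac{4}{5}, 3, 5} fits none of I1-I6 at x = \frac{1}{3}; the sum runs forever.

First insight: t_0 = \frac{2}{3} here, and the two k-th powers (C = 2/3, x = 1/3) combine into one argument.
Step ratio: r(k) = \frac{1}{3} * (k+\frac{4}{5}) (k+3) (k+5) / [(k-\frac{3}{2}) (k+\frac{5}{4}) (k+1)] - rational; roots negated = parameters, x = \frac{1}{3}, C = \frac{2}{3}.


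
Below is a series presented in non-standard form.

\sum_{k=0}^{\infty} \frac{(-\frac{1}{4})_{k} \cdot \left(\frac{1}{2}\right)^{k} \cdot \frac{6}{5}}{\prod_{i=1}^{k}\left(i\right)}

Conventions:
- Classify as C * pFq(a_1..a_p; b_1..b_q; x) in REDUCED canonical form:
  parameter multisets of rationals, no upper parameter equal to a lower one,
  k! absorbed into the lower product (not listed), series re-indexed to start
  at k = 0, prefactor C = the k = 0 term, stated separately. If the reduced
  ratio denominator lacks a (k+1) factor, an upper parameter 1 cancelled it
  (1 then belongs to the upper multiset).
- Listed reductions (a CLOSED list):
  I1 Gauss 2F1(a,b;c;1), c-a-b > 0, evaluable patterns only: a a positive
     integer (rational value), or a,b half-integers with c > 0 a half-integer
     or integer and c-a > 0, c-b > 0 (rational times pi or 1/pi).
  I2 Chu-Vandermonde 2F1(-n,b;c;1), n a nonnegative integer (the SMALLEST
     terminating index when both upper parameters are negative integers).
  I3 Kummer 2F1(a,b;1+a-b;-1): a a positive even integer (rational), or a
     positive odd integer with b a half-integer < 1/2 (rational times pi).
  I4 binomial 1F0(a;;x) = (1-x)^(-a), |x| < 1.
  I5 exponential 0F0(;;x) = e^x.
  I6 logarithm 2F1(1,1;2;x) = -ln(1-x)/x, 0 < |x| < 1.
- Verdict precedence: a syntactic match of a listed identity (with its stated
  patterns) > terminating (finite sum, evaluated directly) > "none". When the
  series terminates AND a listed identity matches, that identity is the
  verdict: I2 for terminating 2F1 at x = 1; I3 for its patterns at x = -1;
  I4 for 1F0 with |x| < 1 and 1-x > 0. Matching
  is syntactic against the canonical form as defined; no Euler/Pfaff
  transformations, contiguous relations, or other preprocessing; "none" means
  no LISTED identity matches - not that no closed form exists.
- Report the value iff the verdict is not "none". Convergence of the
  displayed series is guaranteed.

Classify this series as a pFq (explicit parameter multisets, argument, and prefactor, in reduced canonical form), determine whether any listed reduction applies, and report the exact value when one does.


At argument \frac{1}{2}: a 1F0 with upper {-\frac{1}{4}}, lower {-}, scaled by C = \frac{6}{5}. Verdict: the I4 binomial reduction matches (the 1F0 binomial series: exponent 1/4, x = \frac{1}{2}). Hence: \frac{6}{5} \cdot \left(\frac{1}{2}\right)^{\frac{1}{4}}.

Structural cue: from the first term \frac{6}{5}: the product of the first k integers (prefactor 6/5) is k!.
Ratio: r(k) = \frac{1}{2} * (k-\frac{1}{4}) / [(k+1)] - rational in k. x = \frac{1}{2}; t_0 = \frac{6}{5}; negate the roots.


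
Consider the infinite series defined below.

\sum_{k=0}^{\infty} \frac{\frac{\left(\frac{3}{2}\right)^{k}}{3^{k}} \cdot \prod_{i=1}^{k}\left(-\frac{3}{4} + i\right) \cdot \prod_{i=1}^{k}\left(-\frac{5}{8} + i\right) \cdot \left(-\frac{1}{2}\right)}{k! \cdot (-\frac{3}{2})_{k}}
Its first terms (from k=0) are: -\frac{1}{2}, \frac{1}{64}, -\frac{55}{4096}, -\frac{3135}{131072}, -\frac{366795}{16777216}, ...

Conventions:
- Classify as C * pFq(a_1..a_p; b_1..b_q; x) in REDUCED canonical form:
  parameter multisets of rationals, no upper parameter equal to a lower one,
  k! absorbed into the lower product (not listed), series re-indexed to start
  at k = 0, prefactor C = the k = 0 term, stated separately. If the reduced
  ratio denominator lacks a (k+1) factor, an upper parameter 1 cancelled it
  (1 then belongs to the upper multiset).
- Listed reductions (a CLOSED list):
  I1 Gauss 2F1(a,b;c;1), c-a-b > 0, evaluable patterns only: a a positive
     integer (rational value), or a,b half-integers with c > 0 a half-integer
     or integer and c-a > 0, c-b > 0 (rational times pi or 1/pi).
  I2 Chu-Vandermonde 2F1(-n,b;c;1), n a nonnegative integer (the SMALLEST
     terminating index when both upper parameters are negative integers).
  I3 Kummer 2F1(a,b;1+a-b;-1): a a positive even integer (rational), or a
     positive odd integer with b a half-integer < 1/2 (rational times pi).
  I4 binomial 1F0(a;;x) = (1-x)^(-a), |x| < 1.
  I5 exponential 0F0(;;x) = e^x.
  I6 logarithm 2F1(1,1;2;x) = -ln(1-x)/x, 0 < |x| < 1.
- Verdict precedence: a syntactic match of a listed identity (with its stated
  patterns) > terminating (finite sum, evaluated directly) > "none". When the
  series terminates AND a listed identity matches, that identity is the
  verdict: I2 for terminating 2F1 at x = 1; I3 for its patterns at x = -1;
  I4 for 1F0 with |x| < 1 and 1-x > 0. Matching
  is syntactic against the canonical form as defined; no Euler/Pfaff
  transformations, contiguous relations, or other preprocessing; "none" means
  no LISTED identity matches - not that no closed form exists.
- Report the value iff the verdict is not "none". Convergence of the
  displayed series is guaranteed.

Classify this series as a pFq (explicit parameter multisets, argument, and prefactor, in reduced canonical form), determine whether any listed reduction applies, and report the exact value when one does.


Reduced: x = \frac{1}{2}, 2F1, upper = {\frac{1}{4}, \frac{3}{8}}, lower = {-\frac{3}{2}}, C = -\frac{1}{2}. Verdict: none. No listed pattern accepts 2F1(\frac{1}{4}, \frac{3}{8}; -\frac{3}{2}; \frac{1}{2}).

Key step: t_0 = -\frac{1}{2} here, and the running product (C = -1/2) telescopes to a rising factorial.
Consecutive-term ratio: r(k) = \frac{1}{2} * (k+\frac{1}{4}) (k+\frac{3}{8}) / [(k-\frac{3}{2}) (k+1)] - rational; roots negated = parameters, x = \frac{1}{2}, C = -\frac{1}{2}.


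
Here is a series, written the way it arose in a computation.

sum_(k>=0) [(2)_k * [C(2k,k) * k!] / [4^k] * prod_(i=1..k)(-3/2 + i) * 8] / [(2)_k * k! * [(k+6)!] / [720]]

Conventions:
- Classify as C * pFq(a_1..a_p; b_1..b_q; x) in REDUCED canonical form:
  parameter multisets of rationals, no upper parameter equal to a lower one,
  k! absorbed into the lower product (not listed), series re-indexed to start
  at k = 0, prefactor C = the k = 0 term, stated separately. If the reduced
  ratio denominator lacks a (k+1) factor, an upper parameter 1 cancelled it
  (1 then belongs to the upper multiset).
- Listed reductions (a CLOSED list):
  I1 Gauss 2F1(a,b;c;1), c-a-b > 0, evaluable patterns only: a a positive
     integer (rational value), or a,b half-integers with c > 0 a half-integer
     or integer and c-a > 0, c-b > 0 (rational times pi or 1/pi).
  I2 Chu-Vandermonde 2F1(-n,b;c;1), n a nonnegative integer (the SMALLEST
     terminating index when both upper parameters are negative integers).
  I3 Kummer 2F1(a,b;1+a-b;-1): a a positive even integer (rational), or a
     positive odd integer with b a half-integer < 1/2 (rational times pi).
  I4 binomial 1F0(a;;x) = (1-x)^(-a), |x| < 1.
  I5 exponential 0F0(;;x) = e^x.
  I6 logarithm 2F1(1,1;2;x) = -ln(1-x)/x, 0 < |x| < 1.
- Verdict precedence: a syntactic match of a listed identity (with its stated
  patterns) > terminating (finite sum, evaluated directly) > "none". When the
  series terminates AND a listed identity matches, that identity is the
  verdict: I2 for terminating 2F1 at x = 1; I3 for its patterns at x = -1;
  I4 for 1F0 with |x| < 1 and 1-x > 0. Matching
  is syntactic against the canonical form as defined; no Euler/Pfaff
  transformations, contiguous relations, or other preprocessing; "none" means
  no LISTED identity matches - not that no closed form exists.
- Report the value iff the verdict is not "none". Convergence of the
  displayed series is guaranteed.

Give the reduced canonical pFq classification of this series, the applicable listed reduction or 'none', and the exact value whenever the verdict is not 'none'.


The series (x = 1) is 2F1: upper {-1/2, 1/2}, lower {7}, prefactor 8. Verdict: the half-integer Gauss pattern (I1) fires (x = 1; upper {-1/2, 1/2} half-integers, c = 7 in the evaluable pattern). Hence: (16777216/693693) / pi.

Key step: from the first term 8: the parameter 2 appears in both the upper and lower lists and cancels.
Term ratio: r(k) = 1 * (k-1/2) (k+1/2) / [(k+7) (k+1)] - poly over poly, x = 1 from leading terms; C = 8 at k = 0.


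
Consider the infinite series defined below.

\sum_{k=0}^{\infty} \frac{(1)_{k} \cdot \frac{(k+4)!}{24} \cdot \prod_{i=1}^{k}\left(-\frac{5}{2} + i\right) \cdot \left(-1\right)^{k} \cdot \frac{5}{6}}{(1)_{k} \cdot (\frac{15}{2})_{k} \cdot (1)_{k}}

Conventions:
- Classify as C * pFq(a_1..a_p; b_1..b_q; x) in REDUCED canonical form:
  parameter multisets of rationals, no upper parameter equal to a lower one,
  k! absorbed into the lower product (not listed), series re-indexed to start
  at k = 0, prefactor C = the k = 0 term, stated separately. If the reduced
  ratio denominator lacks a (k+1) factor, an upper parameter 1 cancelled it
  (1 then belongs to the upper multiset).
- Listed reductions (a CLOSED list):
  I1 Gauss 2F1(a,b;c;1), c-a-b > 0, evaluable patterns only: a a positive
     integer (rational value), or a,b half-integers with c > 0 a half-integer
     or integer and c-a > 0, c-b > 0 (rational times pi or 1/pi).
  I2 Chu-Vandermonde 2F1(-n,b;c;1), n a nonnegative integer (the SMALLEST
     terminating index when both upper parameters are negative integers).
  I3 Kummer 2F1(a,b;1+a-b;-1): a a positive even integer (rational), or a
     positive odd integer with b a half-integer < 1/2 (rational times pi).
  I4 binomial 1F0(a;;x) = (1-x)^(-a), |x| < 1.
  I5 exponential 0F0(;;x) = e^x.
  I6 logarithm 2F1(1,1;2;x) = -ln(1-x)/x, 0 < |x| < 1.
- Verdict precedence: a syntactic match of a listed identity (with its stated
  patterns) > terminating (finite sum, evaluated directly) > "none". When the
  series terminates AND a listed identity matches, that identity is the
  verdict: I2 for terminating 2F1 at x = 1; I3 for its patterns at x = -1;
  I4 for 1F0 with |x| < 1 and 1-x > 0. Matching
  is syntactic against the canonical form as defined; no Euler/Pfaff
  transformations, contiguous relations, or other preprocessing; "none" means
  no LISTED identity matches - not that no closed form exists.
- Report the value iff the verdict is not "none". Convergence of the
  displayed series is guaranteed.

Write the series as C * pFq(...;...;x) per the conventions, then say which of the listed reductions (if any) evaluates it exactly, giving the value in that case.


The tell: x = -1 and (1)_k (C = 5/6, x = -1) is k! itself.
Term ratio: r(k) = -1 * (k-\frac{3}{2}) (k+5) / [(k+\frac{15}{2}) (k+1)] - rational; roots negated = parameters, x = -1, C = \frac{5}{6}.

At argument -1: a 2F1 with upper {-\frac{3}{2}, 5}, lower {\frac{15}{2}}, scaled by C = \frac{5}{6}. Verdict (x = -1): Kummer's theorem (I3) applies (x = -1; c = \frac{15}{2} equals 1+a-b for upper {-\frac{3}{2}, 5}: listed pattern). Value: \frac{75075}{131072} \cdot \pi.


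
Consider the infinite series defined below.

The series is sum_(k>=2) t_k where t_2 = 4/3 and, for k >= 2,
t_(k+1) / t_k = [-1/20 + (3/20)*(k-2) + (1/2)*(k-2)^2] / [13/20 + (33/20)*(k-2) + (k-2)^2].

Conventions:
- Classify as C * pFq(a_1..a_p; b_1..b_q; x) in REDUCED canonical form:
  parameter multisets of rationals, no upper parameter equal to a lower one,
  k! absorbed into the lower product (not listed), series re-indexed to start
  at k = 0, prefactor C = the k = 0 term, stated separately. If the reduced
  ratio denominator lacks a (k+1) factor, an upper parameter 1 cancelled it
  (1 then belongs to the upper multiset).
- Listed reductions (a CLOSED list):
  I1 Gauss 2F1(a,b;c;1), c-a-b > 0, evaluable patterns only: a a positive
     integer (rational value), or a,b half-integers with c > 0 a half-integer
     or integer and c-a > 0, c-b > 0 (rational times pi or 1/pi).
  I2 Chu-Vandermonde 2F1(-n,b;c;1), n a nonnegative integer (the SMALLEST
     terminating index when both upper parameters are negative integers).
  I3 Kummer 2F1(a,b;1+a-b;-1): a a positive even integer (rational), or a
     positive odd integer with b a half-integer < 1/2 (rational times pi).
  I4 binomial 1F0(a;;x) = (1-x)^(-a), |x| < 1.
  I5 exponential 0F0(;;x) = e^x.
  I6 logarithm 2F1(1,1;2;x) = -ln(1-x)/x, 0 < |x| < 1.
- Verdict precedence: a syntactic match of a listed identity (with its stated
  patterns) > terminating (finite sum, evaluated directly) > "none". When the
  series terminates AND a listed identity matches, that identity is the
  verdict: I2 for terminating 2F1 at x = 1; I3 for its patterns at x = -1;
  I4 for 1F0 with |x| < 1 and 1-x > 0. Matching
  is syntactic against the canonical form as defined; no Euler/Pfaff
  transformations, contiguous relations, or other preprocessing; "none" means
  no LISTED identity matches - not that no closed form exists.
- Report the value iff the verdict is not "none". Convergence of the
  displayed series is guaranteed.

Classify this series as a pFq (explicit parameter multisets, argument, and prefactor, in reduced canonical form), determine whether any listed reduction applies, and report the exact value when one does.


Classification (C = 4/3): 2F1 with upper {-1/5, 1/2}, lower {13/20}, argument x = 1/2. Verdict: none. No listed pattern accepts 2F1(-1/5, 1/2; 13/20; 1/2).

Structural cue: t_0 = 4/3 here, and the expanded ratio factors over Q; C = 4/3, roots give parameters.
Ratio: r(k) = (1/2) * (k-1/5) (k+1/2) / [(k+13/20) (k+1)] - poly over poly, x = (1/2) from leading terms; C = 4/3 at k = 0.


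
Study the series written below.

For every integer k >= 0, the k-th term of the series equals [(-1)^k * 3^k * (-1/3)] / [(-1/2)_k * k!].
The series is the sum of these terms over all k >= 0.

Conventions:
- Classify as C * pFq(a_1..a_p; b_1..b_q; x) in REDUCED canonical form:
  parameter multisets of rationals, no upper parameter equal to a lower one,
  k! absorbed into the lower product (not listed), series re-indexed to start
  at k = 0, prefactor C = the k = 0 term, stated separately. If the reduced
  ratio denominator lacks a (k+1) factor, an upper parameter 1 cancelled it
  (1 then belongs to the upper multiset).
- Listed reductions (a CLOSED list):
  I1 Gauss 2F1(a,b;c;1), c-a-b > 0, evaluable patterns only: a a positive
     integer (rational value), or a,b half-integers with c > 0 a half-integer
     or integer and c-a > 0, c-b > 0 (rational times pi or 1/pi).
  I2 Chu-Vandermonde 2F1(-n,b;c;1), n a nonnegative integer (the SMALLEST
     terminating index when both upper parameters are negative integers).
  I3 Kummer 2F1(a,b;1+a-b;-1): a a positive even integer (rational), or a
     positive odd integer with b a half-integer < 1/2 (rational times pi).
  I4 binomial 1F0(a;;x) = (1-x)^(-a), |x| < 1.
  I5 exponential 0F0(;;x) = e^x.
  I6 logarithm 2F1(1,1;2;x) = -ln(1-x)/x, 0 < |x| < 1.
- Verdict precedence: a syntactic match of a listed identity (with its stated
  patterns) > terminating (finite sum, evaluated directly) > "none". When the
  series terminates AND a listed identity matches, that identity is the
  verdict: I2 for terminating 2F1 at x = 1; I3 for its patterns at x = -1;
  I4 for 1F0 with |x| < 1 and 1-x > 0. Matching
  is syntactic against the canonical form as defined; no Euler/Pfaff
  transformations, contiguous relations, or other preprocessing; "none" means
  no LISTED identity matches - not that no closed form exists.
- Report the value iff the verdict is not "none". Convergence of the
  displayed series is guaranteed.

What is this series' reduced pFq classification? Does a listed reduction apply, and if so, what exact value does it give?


At argument -3: a 0F1 with upper {-}, lower {-1/2}, scaled by C = -1/3. Verdict: none - this 0F1 at x = -3 matches no listed pattern, and upper {-} holds no stopper.

First insight: t_0 being -1/3, the (-1)^k factor (C = -1/3, x = -3) folds into the argument's sign.
Adjacent-term ratio: r(k) = (-3) * 1 / [(k-1/2) (k+1)] ; factor over Q: parameters, x = (-3), and C = -1/3.


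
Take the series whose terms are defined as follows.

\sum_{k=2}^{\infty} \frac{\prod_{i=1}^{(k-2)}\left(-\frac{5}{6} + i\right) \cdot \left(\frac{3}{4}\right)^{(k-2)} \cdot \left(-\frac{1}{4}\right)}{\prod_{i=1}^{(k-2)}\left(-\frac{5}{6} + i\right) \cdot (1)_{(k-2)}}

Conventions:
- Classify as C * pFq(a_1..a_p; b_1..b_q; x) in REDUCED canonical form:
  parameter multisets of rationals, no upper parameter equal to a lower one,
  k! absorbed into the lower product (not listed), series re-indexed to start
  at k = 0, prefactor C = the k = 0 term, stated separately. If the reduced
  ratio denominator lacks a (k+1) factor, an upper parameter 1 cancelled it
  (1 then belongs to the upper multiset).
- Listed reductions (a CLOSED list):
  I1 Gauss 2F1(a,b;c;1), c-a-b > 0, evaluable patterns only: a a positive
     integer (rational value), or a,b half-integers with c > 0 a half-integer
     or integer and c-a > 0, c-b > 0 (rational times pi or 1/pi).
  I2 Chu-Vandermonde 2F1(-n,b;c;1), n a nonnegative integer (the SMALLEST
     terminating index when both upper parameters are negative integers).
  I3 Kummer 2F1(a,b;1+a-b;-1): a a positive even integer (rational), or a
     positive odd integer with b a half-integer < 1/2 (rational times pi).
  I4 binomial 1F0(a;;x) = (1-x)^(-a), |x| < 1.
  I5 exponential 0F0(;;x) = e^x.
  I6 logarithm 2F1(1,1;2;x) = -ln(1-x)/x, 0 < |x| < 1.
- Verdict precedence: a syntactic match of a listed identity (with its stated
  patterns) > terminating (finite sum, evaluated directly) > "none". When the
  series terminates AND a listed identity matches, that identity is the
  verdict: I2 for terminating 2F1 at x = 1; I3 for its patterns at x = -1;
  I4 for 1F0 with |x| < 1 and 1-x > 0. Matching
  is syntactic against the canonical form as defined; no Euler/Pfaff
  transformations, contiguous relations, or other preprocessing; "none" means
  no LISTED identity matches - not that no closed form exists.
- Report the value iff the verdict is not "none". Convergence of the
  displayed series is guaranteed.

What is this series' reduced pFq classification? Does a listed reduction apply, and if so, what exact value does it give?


Reduced: x = \frac{3}{4}, 0F0, upper = {-}, lower = {-}, C = -\frac{1}{4}. Verdict (x = \frac{3}{4}): the exponential series (I5) applies (the 0F0 exponential series at x = \frac{3}{4}). Its exact value is \left(-\frac{1}{4}\right) \cdot e^{\frac{3}{4}}.

Structural cue: t_0 being -\frac{1}{4}, (1)_k (C = -1/4) is k! itself.
Step ratio: r(k) = \frac{3}{4} * 1 / [(k+1)] - rational in k, leading ratio \frac{3}{4}; with t_0 = -\frac{1}{4}, classification follows.


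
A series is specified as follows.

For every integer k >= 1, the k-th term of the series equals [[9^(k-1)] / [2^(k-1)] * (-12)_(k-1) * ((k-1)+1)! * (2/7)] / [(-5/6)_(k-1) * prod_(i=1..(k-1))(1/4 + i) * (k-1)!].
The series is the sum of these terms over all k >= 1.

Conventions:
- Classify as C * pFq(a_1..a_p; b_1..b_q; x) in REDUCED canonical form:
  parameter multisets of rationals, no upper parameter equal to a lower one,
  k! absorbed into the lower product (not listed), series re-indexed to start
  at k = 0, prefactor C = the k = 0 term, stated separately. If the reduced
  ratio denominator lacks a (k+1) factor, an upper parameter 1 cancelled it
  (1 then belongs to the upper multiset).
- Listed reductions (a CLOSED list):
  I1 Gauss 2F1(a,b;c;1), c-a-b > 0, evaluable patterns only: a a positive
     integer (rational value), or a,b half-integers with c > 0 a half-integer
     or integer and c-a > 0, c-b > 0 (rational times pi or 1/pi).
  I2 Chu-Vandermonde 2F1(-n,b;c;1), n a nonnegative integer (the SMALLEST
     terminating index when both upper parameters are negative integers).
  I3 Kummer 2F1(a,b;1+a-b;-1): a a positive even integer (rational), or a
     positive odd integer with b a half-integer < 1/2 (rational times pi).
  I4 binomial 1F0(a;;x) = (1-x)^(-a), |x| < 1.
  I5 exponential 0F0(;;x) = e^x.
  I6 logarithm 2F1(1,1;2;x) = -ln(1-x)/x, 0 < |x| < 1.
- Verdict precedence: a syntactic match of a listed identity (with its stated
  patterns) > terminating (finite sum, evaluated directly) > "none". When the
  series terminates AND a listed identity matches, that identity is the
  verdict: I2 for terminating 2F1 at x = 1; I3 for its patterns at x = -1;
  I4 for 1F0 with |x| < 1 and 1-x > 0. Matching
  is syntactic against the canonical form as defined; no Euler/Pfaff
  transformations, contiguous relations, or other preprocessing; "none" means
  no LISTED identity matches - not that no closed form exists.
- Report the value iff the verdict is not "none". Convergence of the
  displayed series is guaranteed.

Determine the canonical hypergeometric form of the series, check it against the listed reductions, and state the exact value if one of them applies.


Canonical form: C = 2/7 times 2F2 with upper {-12, 2}, lower {-5/6, 5/4}, x = 9/2. Verdict: terminating - the sum ends at index 12 because -12 is a negative integer; exact evaluation follows. Sum: 9005498449217197429279341878/146095037885148043394828125.

Key step: x = (9/2) and the lower running product (prefactor 2/7) is a rising factorial.
Consecutive-term ratio: r(k) = (9/2) * (k-12) (k+2) / [(k-5/6) (k+5/4) (k+1)] - poly over poly, x = (9/2) from leading terms; C = 2/7 at k = 0.


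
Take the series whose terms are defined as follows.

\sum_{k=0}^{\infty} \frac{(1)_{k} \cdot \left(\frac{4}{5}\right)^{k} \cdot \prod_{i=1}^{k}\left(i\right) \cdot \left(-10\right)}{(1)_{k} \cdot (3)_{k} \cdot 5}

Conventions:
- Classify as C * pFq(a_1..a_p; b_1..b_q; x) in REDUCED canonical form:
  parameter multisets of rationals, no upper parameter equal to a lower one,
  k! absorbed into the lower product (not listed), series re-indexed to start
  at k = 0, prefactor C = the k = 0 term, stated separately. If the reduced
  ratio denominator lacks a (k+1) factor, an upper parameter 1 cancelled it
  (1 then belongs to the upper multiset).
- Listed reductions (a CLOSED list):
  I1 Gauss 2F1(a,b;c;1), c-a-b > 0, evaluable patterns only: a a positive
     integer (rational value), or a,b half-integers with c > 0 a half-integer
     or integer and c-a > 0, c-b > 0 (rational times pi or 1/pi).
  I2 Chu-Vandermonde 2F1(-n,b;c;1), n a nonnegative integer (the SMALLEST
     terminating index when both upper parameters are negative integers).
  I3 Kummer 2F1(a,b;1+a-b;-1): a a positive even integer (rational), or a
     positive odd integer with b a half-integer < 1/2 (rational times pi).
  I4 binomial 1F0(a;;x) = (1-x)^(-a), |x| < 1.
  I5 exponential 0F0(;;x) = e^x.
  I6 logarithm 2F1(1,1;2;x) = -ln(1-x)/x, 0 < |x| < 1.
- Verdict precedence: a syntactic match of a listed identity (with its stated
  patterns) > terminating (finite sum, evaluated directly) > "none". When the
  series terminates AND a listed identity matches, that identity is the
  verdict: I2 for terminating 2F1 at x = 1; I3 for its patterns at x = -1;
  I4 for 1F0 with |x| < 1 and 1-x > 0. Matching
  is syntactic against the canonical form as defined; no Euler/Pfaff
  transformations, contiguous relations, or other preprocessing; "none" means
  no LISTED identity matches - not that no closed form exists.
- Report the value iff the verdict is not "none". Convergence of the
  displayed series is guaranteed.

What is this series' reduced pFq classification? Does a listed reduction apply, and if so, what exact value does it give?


At argument \frac{4}{5}: a 2F1 with upper {1, 1}, lower {3}, scaled by C = -2. Verdict: none - this 2F1 at x = \frac{4}{5} matches no listed pattern, and upper {1, 1} holds no stopper.

Structural cue: with t_0 = -2, the running product (prefactor -2) telescopes to a rising factorial.
Ratio: r(k) = \frac{4}{5} * (k+1) (k+1) / [(k+3) (k+1)] - poly over poly, x = \frac{4}{5} from leading terms; C = -2 at k = 0.
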